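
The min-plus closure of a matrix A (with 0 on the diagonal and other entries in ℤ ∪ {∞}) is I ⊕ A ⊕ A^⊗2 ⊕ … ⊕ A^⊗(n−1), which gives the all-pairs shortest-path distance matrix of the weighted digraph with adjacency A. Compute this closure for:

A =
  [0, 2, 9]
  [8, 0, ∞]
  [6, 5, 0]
Closure =
  [0, 2, 9]
  [8, 0, 17]
  [6, 5, 0]

This is the Floyd-Warshall all-pairs shortest-path computation. For each intermediate vertex k = 0, 1, …, 2, update dist[i][j] ← min(dist[i][j], dist[i][k] + dist[k][j]). The final matrix gives, for each (i, j), the minimum total weight of any directed path from i to j (possibly empty when i = j).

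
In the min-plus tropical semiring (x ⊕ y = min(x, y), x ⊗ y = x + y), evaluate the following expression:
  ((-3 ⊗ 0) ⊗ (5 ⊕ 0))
((-3 ⊗ 0) ⊗ (5 ⊕ 0)) = -3

Expand innermost to outermost. Recall ⊕ takes the minimum of its arguments and ⊗ takes their sum. Working out the expression ((-3 ⊗ 0) ⊗ (5 ⊕ 0)) gives -3.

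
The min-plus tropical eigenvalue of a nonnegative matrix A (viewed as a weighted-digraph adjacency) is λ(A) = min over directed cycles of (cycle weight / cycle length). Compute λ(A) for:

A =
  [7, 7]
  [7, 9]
λ(A) = 7

Enumerate directed cycles and compute their means (weight / length). Sample:
  cycle 0 → 0: weight = 7, length = 1, mean = 7/1 ≈ 7.000
  cycle 1 → 1: weight = 9, length = 1, mean = 9/1 ≈ 9.000
  cycle 0 → 1 → 0: weight = 14, length = 2, mean = 14/2 ≈ 7.000
  cycle 1 → 0 → 1: weight = 14, length = 2, mean = 14/2 ≈ 7.000
Minimum mean = 7.000, attained e.g. along the cycle 0 → 0 with weight 7 and length 1. So λ(A) = 7/1 = 7.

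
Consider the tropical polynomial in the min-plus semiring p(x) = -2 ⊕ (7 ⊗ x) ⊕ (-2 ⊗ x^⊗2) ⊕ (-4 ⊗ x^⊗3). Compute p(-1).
p(-1) = -7

A tropical monomial a ⊗ x^⊗i evaluates to a + i · x. Evaluating each term at x = -1:
  Term 0 contributes -2 + 0 · -1 = -2
  Term 1 contributes 7 + 1 · -1 = 6
  Term 2 contributes -2 + 2 · -1 = -4
  Term 3 contributes -4 + 3 · -1 = -7
p(-1) = ⊕ of these = min[-2, 6, -4, -7] = -7.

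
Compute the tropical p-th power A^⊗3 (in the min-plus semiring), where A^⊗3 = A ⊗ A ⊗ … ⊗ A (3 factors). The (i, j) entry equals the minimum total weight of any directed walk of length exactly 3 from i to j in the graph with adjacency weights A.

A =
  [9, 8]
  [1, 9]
A^⊗3 =
  [18, 17]
  [10, 18]

Each entry (A^⊗3)_ij equals the minimum over all length-3 walks i = v_0 → v_1 → … → v_3 = j of Σ_t A[v_t][v_{t+1}]. For example, for (i, j) = (0, 1) we minimise over 4 possible intermediate vertex sequences; the minimum is 17, attained along the walk 0 → 1 → 0 → 1.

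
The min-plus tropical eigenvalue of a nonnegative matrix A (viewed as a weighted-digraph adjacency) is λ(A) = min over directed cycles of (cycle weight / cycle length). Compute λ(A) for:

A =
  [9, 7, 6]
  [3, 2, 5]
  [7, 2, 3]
λ(A) = 2

Enumerate directed cycles and compute their means (weight / length). Sample:
  cycle 0 → 0: weight = 9, length = 1, mean = 9/1 ≈ 9.000
  cycle 1 → 1: weight = 2, length = 1, mean = 2/1 ≈ 2.000
  cycle 2 → 2: weight = 3, length = 1, mean = 3/1 ≈ 3.000
  cycle 0 → 1 → 0: weight = 10, length = 2, mean = 10/2 ≈ 5.000
  cycle 0 → 2 → 0: weight = 13, length = 2, mean = 13/2 ≈ 6.500
  cycle 1 → 0 → 1: weight = 10, length = 2, mean = 10/2 ≈ 5.000
Minimum mean = 2.000, attained e.g. along the cycle 1 → 1 with weight 2 and length 1. So λ(A) = 2/1 = 2.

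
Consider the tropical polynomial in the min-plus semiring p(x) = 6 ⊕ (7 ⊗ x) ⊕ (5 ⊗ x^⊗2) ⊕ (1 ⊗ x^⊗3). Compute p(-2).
p(-2) = -5

A tropical monomial a ⊗ x^⊗i evaluates to a + i · x. Evaluating each term at x = -2:
  Term 0 contributes 6 + 0 · -2 = 6
  Term 1 contributes 7 + 1 · -2 = 5
  Term 2 contributes 5 + 2 · -2 = 1
  Term 3 contributes 1 + 3 · -2 = -5
p(-2) = ⊕ of these = min[6, 5, 1, -5] = -5.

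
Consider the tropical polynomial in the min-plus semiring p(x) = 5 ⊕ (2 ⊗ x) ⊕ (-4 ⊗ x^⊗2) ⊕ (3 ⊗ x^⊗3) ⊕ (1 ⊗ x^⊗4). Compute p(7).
p(7) = 5

A tropical monomial a ⊗ x^⊗i evaluates to a + i · x. Evaluating each term at x = 7:
  Term 0 contributes 5 + 0 · 7 = 5
  Term 1 contributes 2 + 1 · 7 = 9
  Term 2 contributes -4 + 2 · 7 = 10
  Term 3 contributes 3 + 3 · 7 = 24
  Term 4 contributes 1 + 4 · 7 = 29
p(7) = ⊕ of these = min[5, 9, 10, 24, 29] = 5.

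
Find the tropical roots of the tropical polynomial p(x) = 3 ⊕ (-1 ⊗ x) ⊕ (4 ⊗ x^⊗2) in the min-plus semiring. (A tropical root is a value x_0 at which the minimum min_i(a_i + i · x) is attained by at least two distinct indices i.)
Roots: {-5, 4}

Each tropical root is a break point of the lower envelope of the lines y = a_i + i · x (there are 3 lines, with slopes 0, 1, ..., 2). Only the lines that attain the minimum somewhere contribute to roots; other lines are dominated. Here the surviving (envelope) indices are i = 2, i = 1, i = 0.
Intersections between consecutive envelope lines give the roots: for adjacent envelope indices i < j the intersection is x = (a_i − a_j) / (j − i). Reading off the sorted break points: {-5, 4}.
Verification: at each break x_0, at least two indices attain the minimum of min_i(a_i + i · x_0).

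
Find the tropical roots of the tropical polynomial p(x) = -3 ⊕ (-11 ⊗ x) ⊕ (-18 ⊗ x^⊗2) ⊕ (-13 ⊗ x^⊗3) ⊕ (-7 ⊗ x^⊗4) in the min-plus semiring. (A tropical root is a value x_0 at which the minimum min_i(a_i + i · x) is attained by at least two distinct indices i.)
Roots: {-6, -5, 7, 8}

Each tropical root is a break point of the lower envelope of the lines y = a_i + i · x (there are 5 lines, with slopes 0, 1, ..., 4). Only the lines that attain the minimum somewhere contribute to roots; other lines are dominated. Here the surviving (envelope) indices are i = 4, i = 3, i = 2, i = 1, i = 0.
Intersections between consecutive envelope lines give the roots: for adjacent envelope indices i < j the intersection is x = (a_i − a_j) / (j − i). Reading off the sorted break points: {-6, -5, 7, 8}.
Verification: at each break x_0, at least two indices attain the minimum of min_i(a_i + i · x_0).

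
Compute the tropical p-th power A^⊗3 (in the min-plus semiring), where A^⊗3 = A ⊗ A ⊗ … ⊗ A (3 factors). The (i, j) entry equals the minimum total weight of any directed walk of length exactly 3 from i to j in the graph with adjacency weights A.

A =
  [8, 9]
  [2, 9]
A^⊗3 =
  [19, 20]
  [13, 19]

Each entry (A^⊗3)_ij equals the minimum over all length-3 walks i = v_0 → v_1 → … → v_3 = j of Σ_t A[v_t][v_{t+1}]. For example, for (i, j) = (0, 1) we minimise over 4 possible intermediate vertex sequences; the minimum is 20, attained along the walk 0 → 1 → 0 → 1.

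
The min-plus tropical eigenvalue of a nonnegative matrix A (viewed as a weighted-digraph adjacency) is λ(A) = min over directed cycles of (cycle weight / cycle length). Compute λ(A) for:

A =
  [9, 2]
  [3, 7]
λ(A) = 5/2

Enumerate directed cycles and compute their means (weight / length). Sample:
  cycle 0 → 0: weight = 9, length = 1, mean = 9/1 ≈ 9.000
  cycle 1 → 1: weight = 7, length = 1, mean = 7/1 ≈ 7.000
  cycle 0 → 1 → 0: weight = 5, length = 2, mean = 5/2 ≈ 2.500
  cycle 1 → 0 → 1: weight = 5, length = 2, mean = 5/2 ≈ 2.500
Minimum mean = 2.500, attained e.g. along the cycle 0 → 1 → 0 with weight 5 and length 2. So λ(A) = 5/2 = 5/2.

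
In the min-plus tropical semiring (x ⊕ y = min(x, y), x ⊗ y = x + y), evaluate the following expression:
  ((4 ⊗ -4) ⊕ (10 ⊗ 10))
((4 ⊗ -4) ⊕ (10 ⊗ 10)) = 0

Expand innermost to outermost. Recall ⊕ takes the minimum of its arguments and ⊗ takes their sum. Working out the expression ((4 ⊗ -4) ⊕ (10 ⊗ 10)) gives 0.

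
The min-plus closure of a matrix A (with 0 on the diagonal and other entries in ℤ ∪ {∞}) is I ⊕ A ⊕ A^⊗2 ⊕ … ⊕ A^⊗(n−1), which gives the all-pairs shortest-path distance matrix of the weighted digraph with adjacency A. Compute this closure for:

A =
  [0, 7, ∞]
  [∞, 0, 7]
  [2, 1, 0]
Closure =
  [0, 7, 14]
  [9, 0, 7]
  [2, 1, 0]

This is the Floyd-Warshall all-pairs shortest-path computation. For each intermediate vertex k = 0, 1, …, 2, update dist[i][j] ← min(dist[i][j], dist[i][k] + dist[k][j]). The final matrix gives, for each (i, j), the minimum total weight of any directed path from i to j (possibly empty when i = j).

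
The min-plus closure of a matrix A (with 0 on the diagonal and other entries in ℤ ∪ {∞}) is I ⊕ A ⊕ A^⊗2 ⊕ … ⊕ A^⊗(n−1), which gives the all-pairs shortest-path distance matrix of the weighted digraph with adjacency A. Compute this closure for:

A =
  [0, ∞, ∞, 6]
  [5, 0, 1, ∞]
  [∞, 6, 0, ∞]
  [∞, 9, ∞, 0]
Closure =
  [0, 15, 16, 6]
  [5, 0, 1, 11]
  [11, 6, 0, 17]
  [14, 9, 10, 0]

This is the Floyd-Warshall all-pairs shortest-path computation. For each intermediate vertex k = 0, 1, …, 3, update dist[i][j] ← min(dist[i][j], dist[i][k] + dist[k][j]). The final matrix gives, for each (i, j), the minimum total weight of any directed path from i to j (possibly empty when i = j).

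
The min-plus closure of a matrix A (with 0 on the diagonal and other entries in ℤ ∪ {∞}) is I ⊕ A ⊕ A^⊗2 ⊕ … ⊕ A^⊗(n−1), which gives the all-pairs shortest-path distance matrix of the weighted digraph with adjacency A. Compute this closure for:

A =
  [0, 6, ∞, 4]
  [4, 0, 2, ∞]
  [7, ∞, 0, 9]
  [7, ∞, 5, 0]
Closure =
  [0, 6, 8, 4]
  [4, 0, 2, 8]
  [7, 13, 0, 9]
  [7, 13, 5, 0]

This is the Floyd-Warshall all-pairs shortest-path computation. For each intermediate vertex k = 0, 1, …, 3, update dist[i][j] ← min(dist[i][j], dist[i][k] + dist[k][j]). The final matrix gives, for each (i, j), the minimum total weight of any directed path from i to j (possibly empty when i = j).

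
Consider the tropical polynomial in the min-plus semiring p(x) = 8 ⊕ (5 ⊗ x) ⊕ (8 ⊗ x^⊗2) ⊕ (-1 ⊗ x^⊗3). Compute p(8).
p(8) = 8

A tropical monomial a ⊗ x^⊗i evaluates to a + i · x. Evaluating each term at x = 8:
  Term 0 contributes 8 + 0 · 8 = 8
  Term 1 contributes 5 + 1 · 8 = 13
  Term 2 contributes 8 + 2 · 8 = 24
  Term 3 contributes -1 + 3 · 8 = 23
p(8) = ⊕ of these = min[8, 13, 24, 23] = 8.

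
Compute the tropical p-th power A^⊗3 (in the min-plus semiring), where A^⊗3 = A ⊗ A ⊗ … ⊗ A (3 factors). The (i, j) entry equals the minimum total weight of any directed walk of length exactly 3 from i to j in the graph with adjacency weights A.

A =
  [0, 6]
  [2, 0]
A^⊗3 =
  [0, 6]
  [2, 0]

Each entry (A^⊗3)_ij equals the minimum over all length-3 walks i = v_0 → v_1 → … → v_3 = j of Σ_t A[v_t][v_{t+1}]. For example, for (i, j) = (0, 1) we minimise over 4 possible intermediate vertex sequences; the minimum is 6, attained along the walk 0 → 0 → 0 → 1.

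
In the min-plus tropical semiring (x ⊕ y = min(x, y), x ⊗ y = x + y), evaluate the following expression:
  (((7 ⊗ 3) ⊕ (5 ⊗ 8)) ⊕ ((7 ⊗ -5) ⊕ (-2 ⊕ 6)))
(((7 ⊗ 3) ⊕ (5 ⊗ 8)) ⊕ ((7 ⊗ -5) ⊕ (-2 ⊕ 6))) = -2

Expand innermost to outermost. Recall ⊕ takes the minimum of its arguments and ⊗ takes their sum. Working out the expression (((7 ⊗ 3) ⊕ (5 ⊗ 8)) ⊕ ((7 ⊗ -5) ⊕ (-2 ⊕ 6))) gives -2.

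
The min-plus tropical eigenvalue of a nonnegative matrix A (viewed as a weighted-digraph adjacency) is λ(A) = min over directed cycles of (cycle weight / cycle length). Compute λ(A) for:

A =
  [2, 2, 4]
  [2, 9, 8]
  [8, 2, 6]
λ(A) = 2

Enumerate directed cycles and compute their means (weight / length). Sample:
  cycle 0 → 0: weight = 2, length = 1, mean = 2/1 ≈ 2.000
  cycle 1 → 1: weight = 9, length = 1, mean = 9/1 ≈ 9.000
  cycle 2 → 2: weight = 6, length = 1, mean = 6/1 ≈ 6.000
  cycle 0 → 1 → 0: weight = 4, length = 2, mean = 4/2 ≈ 2.000
  cycle 0 → 2 → 0: weight = 12, length = 2, mean = 12/2 ≈ 6.000
  cycle 1 → 0 → 1: weight = 4, length = 2, mean = 4/2 ≈ 2.000
Minimum mean = 2.000, attained e.g. along the cycle 0 → 0 with weight 2 and length 1. So λ(A) = 2/1 = 2.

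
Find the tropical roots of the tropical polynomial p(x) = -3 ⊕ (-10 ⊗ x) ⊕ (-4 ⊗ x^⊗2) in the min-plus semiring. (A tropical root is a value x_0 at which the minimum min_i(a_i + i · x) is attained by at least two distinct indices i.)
Roots: {-6, 7}

Each tropical root is a break point of the lower envelope of the lines y = a_i + i · x (there are 3 lines, with slopes 0, 1, ..., 2). Only the lines that attain the minimum somewhere contribute to roots; other lines are dominated. Here the surviving (envelope) indices are i = 2, i = 1, i = 0.
Intersections between consecutive envelope lines give the roots: for adjacent envelope indices i < j the intersection is x = (a_i − a_j) / (j − i). Reading off the sorted break points: {-6, 7}.
Verification: at each break x_0, at least two indices attain the minimum of min_i(a_i + i · x_0).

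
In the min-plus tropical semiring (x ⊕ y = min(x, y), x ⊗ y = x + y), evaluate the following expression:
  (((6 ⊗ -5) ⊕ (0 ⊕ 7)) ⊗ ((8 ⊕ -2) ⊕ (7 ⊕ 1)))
(((6 ⊗ -5) ⊕ (0 ⊕ 7)) ⊗ ((8 ⊕ -2) ⊕ (7 ⊕ 1))) = -2

Expand innermost to outermost. Recall ⊕ takes the minimum of its arguments and ⊗ takes their sum. Working out the expression (((6 ⊗ -5) ⊕ (0 ⊕ 7)) ⊗ ((8 ⊕ -2) ⊕ (7 ⊕ 1))) gives -2.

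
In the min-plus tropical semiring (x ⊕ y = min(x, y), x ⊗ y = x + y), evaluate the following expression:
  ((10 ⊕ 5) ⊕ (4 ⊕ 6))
((10 ⊕ 5) ⊕ (4 ⊕ 6)) = 4

Expand innermost to outermost. Recall ⊕ takes the minimum of its arguments and ⊗ takes their sum. Working out the expression ((10 ⊕ 5) ⊕ (4 ⊕ 6)) gives 4.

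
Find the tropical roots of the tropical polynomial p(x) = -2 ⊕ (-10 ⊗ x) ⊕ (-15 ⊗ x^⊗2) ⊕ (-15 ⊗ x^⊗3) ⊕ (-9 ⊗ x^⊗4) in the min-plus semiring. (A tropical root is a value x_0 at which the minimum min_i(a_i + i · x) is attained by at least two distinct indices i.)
Roots: {-6, 0, 5, 8}

Each tropical root is a break point of the lower envelope of the lines y = a_i + i · x (there are 5 lines, with slopes 0, 1, ..., 4). Only the lines that attain the minimum somewhere contribute to roots; other lines are dominated. Here the surviving (envelope) indices are i = 4, i = 3, i = 2, i = 1, i = 0.
Intersections between consecutive envelope lines give the roots: for adjacent envelope indices i < j the intersection is x = (a_i − a_j) / (j − i). Reading off the sorted break points: {-6, 0, 5, 8}.
Verification: at each break x_0, at least two indices attain the minimum of min_i(a_i + i · x_0).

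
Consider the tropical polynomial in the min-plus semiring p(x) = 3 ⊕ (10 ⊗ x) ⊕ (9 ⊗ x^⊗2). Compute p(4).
p(4) = 3

A tropical monomial a ⊗ x^⊗i evaluates to a + i · x. Evaluating each term at x = 4:
  Term 0 contributes 3 + 0 · 4 = 3
  Term 1 contributes 10 + 1 · 4 = 14
  Term 2 contributes 9 + 2 · 4 = 17
p(4) = ⊕ of these = min[3, 14, 17] = 3.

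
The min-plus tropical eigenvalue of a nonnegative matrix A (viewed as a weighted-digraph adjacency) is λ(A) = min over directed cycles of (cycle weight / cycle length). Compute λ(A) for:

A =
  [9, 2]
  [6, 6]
λ(A) = 4

Enumerate directed cycles and compute their means (weight / length). Sample:
  cycle 0 → 0: weight = 9, length = 1, mean = 9/1 ≈ 9.000
  cycle 1 → 1: weight = 6, length = 1, mean = 6/1 ≈ 6.000
  cycle 0 → 1 → 0: weight = 8, length = 2, mean = 8/2 ≈ 4.000
  cycle 1 → 0 → 1: weight = 8, length = 2, mean = 8/2 ≈ 4.000
Minimum mean = 4.000, attained e.g. along the cycle 0 → 1 → 0 with weight 8 and length 2. So λ(A) = 8/2 = 4.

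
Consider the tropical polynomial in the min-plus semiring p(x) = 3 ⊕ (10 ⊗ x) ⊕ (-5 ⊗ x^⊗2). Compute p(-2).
p(-2) = -9

A tropical monomial a ⊗ x^⊗i evaluates to a + i · x. Evaluating each term at x = -2:
  Term 0 contributes 3 + 0 · -2 = 3
  Term 1 contributes 10 + 1 · -2 = 8
  Term 2 contributes -5 + 2 · -2 = -9
p(-2) = ⊕ of these = min[3, 8, -9] = -9.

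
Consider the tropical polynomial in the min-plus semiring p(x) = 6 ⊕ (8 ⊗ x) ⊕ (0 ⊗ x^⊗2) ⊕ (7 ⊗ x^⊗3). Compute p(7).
p(7) = 6

A tropical monomial a ⊗ x^⊗i evaluates to a + i · x. Evaluating each term at x = 7:
  Term 0 contributes 6 + 0 · 7 = 6
  Term 1 contributes 8 + 1 · 7 = 15
  Term 2 contributes 0 + 2 · 7 = 14
  Term 3 contributes 7 + 3 · 7 = 28
p(7) = ⊕ of these = min[6, 15, 14, 28] = 6.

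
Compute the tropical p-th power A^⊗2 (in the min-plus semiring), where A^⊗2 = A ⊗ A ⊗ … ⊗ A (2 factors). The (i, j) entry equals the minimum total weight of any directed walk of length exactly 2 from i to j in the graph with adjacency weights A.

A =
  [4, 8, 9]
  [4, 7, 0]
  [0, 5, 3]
A^⊗2 =
  [8, 12, 8]
  [0, 5, 3]
  [3, 8, 5]

Each entry (A^⊗2)_ij equals the minimum over all length-2 walks i = v_0 → v_1 → … → v_2 = j of Σ_t A[v_t][v_{t+1}]. For example, for (i, j) = (0, 2) we minimise over 3 possible intermediate vertex sequences; the minimum is 8, attained along the walk 0 → 1 → 2.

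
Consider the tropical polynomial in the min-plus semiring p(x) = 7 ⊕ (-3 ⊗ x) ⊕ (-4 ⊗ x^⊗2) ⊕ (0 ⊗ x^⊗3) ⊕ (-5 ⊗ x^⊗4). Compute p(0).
p(0) = -5

A tropical monomial a ⊗ x^⊗i evaluates to a + i · x. Evaluating each term at x = 0:
  Term 0 contributes 7 + 0 · 0 = 7
  Term 1 contributes -3 + 1 · 0 = -3
  Term 2 contributes -4 + 2 · 0 = -4
  Term 3 contributes 0 + 3 · 0 = 0
  Term 4 contributes -5 + 4 · 0 = -5
p(0) = ⊕ of these = min[7, -3, -4, 0, -5] = -5.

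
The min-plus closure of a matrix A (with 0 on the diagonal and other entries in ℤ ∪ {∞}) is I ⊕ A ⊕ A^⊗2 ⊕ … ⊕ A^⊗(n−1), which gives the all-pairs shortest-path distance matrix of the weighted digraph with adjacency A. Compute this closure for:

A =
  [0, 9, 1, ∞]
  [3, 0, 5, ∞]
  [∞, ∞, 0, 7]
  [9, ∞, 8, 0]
Closure =
  [0, 9, 1, 8]
  [3, 0, 4, 11]
  [16, 25, 0, 7]
  [9, 18, 8, 0]

This is the Floyd-Warshall all-pairs shortest-path computation. For each intermediate vertex k = 0, 1, …, 3, update dist[i][j] ← min(dist[i][j], dist[i][k] + dist[k][j]). The final matrix gives, for each (i, j), the minimum total weight of any directed path from i to j (possibly empty when i = j).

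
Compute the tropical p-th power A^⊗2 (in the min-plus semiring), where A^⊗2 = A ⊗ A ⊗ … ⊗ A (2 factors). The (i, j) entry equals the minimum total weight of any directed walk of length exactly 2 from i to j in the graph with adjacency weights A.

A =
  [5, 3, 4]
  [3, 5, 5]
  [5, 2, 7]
A^⊗2 =
  [6, 6, 8]
  [8, 6, 7]
  [5, 7, 7]

Each entry (A^⊗2)_ij equals the minimum over all length-2 walks i = v_0 → v_1 → … → v_2 = j of Σ_t A[v_t][v_{t+1}]. For example, for (i, j) = (0, 2) we minimise over 3 possible intermediate vertex sequences; the minimum is 8, attained along the walk 0 → 1 → 2.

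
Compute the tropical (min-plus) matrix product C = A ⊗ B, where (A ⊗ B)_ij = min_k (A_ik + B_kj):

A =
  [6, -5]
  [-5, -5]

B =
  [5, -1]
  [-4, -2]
A ⊗ B =
  [-9, -7]
  [-9, -7]

Apply the min-plus product entry-by-entry:
  C[0][0] = min over k of (A[0][0] + B[0][0] = 6 + 5 = 11, A[0][1] + B[1][0] = -5 + -4 = -9) = -9 (attained at k = 1)
  C[0][1] = min over k of (A[0][0] + B[0][1] = 6 + -1 = 5, A[0][1] + B[1][1] = -5 + -2 = -7) = -7 (attained at k = 1)
  C[1][0] = min over k of (A[1][0] + B[0][0] = -5 + 5 = 0, A[1][1] + B[1][0] = -5 + -4 = -9) = -9 (attained at k = 1)
  C[1][1] = min over k of (A[1][0] + B[0][1] = -5 + -1 = -6, A[1][1] + B[1][1] = -5 + -2 = -7) = -7 (attained at k = 1)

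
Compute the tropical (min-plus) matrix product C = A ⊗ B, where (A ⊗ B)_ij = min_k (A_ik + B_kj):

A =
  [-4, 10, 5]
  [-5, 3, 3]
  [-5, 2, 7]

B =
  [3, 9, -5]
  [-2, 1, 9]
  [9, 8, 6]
A ⊗ B =
  [-1, 5, -9]
  [-2, 4, -10]
  [-2, 3, -10]

Apply the min-plus product entry-by-entry:
  C[0][0] = min over k of (A[0][0] + B[0][0] = -4 + 3 = -1, A[0][1] + B[1][0] = 10 + -2 = 8, A[0][2] + B[2][0] = 5 + 9 = 14) = -1 (attained at k = 0)
  C[0][1] = min over k of (A[0][0] + B[0][1] = -4 + 9 = 5, A[0][1] + B[1][1] = 10 + 1 = 11, A[0][2] + B[2][1] = 5 + 8 = 13) = 5 (attained at k = 0)
  C[0][2] = min over k of (A[0][0] + B[0][2] = -4 + -5 = -9, A[0][1] + B[1][2] = 10 + 9 = 19, A[0][2] + B[2][2] = 5 + 6 = 11) = -9 (attained at k = 0)
  C[1][0] = min over k of (A[1][0] + B[0][0] = -5 + 3 = -2, A[1][1] + B[1][0] = 3 + -2 = 1, A[1][2] + B[2][0] = 3 + 9 = 12) = -2 (attained at k = 0)
  C[1][1] = min over k of (A[1][0] + B[0][1] = -5 + 9 = 4, A[1][1] + B[1][1] = 3 + 1 = 4, A[1][2] + B[2][1] = 3 + 8 = 11) = 4 (attained at k = 0)
  C[1][2] = min over k of (A[1][0] + B[0][2] = -5 + -5 = -10, A[1][1] + B[1][2] = 3 + 9 = 12, A[1][2] + B[2][2] = 3 + 6 = 9) = -10 (attained at k = 0)
  C[2][0] = min over k of (A[2][0] + B[0][0] = -5 + 3 = -2, A[2][1] + B[1][0] = 2 + -2 = 0, A[2][2] + B[2][0] = 7 + 9 = 16) = -2 (attained at k = 0)
  C[2][1] = min over k of (A[2][0] + B[0][1] = -5 + 9 = 4, A[2][1] + B[1][1] = 2 + 1 = 3, A[2][2] + B[2][1] = 7 + 8 = 15) = 3 (attained at k = 1)
  C[2][2] = min over k of (A[2][0] + B[0][2] = -5 + -5 = -10, A[2][1] + B[1][2] = 2 + 9 = 11, A[2][2] + B[2][2] = 7 + 6 = 13) = -10 (attained at k = 0)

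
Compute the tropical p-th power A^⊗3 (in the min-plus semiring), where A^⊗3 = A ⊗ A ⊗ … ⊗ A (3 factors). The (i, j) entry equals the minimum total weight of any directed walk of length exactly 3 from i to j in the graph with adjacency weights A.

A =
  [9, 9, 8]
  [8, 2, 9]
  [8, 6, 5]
A^⊗3 =
  [19, 13, 18]
  [12, 6, 13]
  [16, 10, 15]

Each entry (A^⊗3)_ij equals the minimum over all length-3 walks i = v_0 → v_1 → … → v_3 = j of Σ_t A[v_t][v_{t+1}]. For example, for (i, j) = (0, 2) we minimise over 9 possible intermediate vertex sequences; the minimum is 18, attained along the walk 0 → 2 → 2 → 2.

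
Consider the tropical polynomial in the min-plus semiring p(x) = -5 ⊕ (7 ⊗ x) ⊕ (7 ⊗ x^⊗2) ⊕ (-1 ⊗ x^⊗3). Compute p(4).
p(4) = -5

A tropical monomial a ⊗ x^⊗i evaluates to a + i · x. Evaluating each term at x = 4:
  Term 0 contributes -5 + 0 · 4 = -5
  Term 1 contributes 7 + 1 · 4 = 11
  Term 2 contributes 7 + 2 · 4 = 15
  Term 3 contributes -1 + 3 · 4 = 11
p(4) = ⊕ of these = min[-5, 11, 15, 11] = -5.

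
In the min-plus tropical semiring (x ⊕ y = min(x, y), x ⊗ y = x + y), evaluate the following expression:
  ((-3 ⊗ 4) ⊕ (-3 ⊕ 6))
((-3 ⊗ 4) ⊕ (-3 ⊕ 6)) = -3

Expand innermost to outermost. Recall ⊕ takes the minimum of its arguments and ⊗ takes their sum. Working out the expression ((-3 ⊗ 4) ⊕ (-3 ⊕ 6)) gives -3.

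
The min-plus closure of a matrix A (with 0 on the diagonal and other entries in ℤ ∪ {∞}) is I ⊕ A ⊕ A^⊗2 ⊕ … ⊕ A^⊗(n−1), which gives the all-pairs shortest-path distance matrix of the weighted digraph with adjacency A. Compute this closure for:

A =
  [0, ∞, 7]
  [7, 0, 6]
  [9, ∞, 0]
Closure =
  [0, ∞, 7]
  [7, 0, 6]
  [9, ∞, 0]

This is the Floyd-Warshall all-pairs shortest-path computation. For each intermediate vertex k = 0, 1, …, 2, update dist[i][j] ← min(dist[i][j], dist[i][k] + dist[k][j]). The final matrix gives, for each (i, j), the minimum total weight of any directed path from i to j (possibly empty when i = j).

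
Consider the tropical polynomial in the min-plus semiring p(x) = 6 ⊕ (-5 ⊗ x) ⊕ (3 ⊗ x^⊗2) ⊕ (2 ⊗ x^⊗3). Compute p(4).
p(4) = -1

A tropical monomial a ⊗ x^⊗i evaluates to a + i · x. Evaluating each term at x = 4:
  Term 0 contributes 6 + 0 · 4 = 6
  Term 1 contributes -5 + 1 · 4 = -1
  Term 2 contributes 3 + 2 · 4 = 11
  Term 3 contributes 2 + 3 · 4 = 14
p(4) = ⊕ of these = min[6, -1, 11, 14] = -1.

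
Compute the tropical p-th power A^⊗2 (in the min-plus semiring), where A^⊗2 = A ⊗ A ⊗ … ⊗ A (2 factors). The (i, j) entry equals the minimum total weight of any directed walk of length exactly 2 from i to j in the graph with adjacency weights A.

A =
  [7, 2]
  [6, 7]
A^⊗2 =
  [8, 9]
  [13, 8]

Each entry (A^⊗2)_ij equals the minimum over all length-2 walks i = v_0 → v_1 → … → v_2 = j of Σ_t A[v_t][v_{t+1}]. For example, for (i, j) = (0, 1) we minimise over 2 possible intermediate vertex sequences; the minimum is 9, attained along the walk 0 → 0 → 1.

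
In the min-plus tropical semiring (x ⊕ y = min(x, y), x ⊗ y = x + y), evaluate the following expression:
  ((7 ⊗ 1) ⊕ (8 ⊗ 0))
((7 ⊗ 1) ⊕ (8 ⊗ 0)) = 8

Expand innermost to outermost. Recall ⊕ takes the minimum of its arguments and ⊗ takes their sum. Working out the expression ((7 ⊗ 1) ⊕ (8 ⊗ 0)) gives 8.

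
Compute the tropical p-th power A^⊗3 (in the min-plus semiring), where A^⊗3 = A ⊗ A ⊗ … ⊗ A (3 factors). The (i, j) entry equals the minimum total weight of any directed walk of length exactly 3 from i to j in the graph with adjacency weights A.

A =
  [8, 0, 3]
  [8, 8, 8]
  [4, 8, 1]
A^⊗3 =
  [8, 7, 5]
  [13, 12, 10]
  [6, 5, 3]

Each entry (A^⊗3)_ij equals the minimum over all length-3 walks i = v_0 → v_1 → … → v_3 = j of Σ_t A[v_t][v_{t+1}]. For example, for (i, j) = (0, 2) we minimise over 9 possible intermediate vertex sequences; the minimum is 5, attained along the walk 0 → 2 → 2 → 2.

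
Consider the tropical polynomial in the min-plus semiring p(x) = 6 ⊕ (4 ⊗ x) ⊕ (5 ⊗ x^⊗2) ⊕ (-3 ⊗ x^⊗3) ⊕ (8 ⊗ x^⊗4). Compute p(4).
p(4) = 6

A tropical monomial a ⊗ x^⊗i evaluates to a + i · x. Evaluating each term at x = 4:
  Term 0 contributes 6 + 0 · 4 = 6
  Term 1 contributes 4 + 1 · 4 = 8
  Term 2 contributes 5 + 2 · 4 = 13
  Term 3 contributes -3 + 3 · 4 = 9
  Term 4 contributes 8 + 4 · 4 = 24
p(4) = ⊕ of these = min[6, 8, 13, 9, 24] = 6.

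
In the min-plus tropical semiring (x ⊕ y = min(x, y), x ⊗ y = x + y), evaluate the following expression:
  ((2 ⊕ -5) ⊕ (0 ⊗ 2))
((2 ⊕ -5) ⊕ (0 ⊗ 2)) = -5

Expand innermost to outermost. Recall ⊕ takes the minimum of its arguments and ⊗ takes their sum. Working out the expression ((2 ⊕ -5) ⊕ (0 ⊗ 2)) gives -5.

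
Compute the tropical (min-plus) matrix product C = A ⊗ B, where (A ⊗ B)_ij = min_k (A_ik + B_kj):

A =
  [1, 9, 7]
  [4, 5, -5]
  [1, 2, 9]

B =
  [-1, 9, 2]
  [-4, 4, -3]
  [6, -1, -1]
A ⊗ B =
  [0, 6, 3]
  [1, -6, -6]
  [-2, 6, -1]

Apply the min-plus product entry-by-entry:
  C[0][0] = min over k of (A[0][0] + B[0][0] = 1 + -1 = 0, A[0][1] + B[1][0] = 9 + -4 = 5, A[0][2] + B[2][0] = 7 + 6 = 13) = 0 (attained at k = 0)
  C[0][1] = min over k of (A[0][0] + B[0][1] = 1 + 9 = 10, A[0][1] + B[1][1] = 9 + 4 = 13, A[0][2] + B[2][1] = 7 + -1 = 6) = 6 (attained at k = 2)
  C[0][2] = min over k of (A[0][0] + B[0][2] = 1 + 2 = 3, A[0][1] + B[1][2] = 9 + -3 = 6, A[0][2] + B[2][2] = 7 + -1 = 6) = 3 (attained at k = 0)
  C[1][0] = min over k of (A[1][0] + B[0][0] = 4 + -1 = 3, A[1][1] + B[1][0] = 5 + -4 = 1, A[1][2] + B[2][0] = -5 + 6 = 1) = 1 (attained at k = 1)
  C[1][1] = min over k of (A[1][0] + B[0][1] = 4 + 9 = 13, A[1][1] + B[1][1] = 5 + 4 = 9, A[1][2] + B[2][1] = -5 + -1 = -6) = -6 (attained at k = 2)
  C[1][2] = min over k of (A[1][0] + B[0][2] = 4 + 2 = 6, A[1][1] + B[1][2] = 5 + -3 = 2, A[1][2] + B[2][2] = -5 + -1 = -6) = -6 (attained at k = 2)
  C[2][0] = min over k of (A[2][0] + B[0][0] = 1 + -1 = 0, A[2][1] + B[1][0] = 2 + -4 = -2, A[2][2] + B[2][0] = 9 + 6 = 15) = -2 (attained at k = 1)
  C[2][1] = min over k of (A[2][0] + B[0][1] = 1 + 9 = 10, A[2][1] + B[1][1] = 2 + 4 = 6, A[2][2] + B[2][1] = 9 + -1 = 8) = 6 (attained at k = 1)
  C[2][2] = min over k of (A[2][0] + B[0][2] = 1 + 2 = 3, A[2][1] + B[1][2] = 2 + -3 = -1, A[2][2] + B[2][2] = 9 + -1 = 8) = -1 (attained at k = 1)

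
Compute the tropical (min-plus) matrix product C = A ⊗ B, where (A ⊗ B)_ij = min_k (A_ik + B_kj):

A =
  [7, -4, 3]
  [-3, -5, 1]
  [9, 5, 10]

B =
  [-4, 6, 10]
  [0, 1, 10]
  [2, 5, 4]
A ⊗ B =
  [-4, -3, 6]
  [-7, -4, 5]
  [5, 6, 14]

Apply the min-plus product entry-by-entry:
  C[0][0] = min over k of (A[0][0] + B[0][0] = 7 + -4 = 3, A[0][1] + B[1][0] = -4 + 0 = -4, A[0][2] + B[2][0] = 3 + 2 = 5) = -4 (attained at k = 1)
  C[0][1] = min over k of (A[0][0] + B[0][1] = 7 + 6 = 13, A[0][1] + B[1][1] = -4 + 1 = -3, A[0][2] + B[2][1] = 3 + 5 = 8) = -3 (attained at k = 1)
  C[0][2] = min over k of (A[0][0] + B[0][2] = 7 + 10 = 17, A[0][1] + B[1][2] = -4 + 10 = 6, A[0][2] + B[2][2] = 3 + 4 = 7) = 6 (attained at k = 1)
  C[1][0] = min over k of (A[1][0] + B[0][0] = -3 + -4 = -7, A[1][1] + B[1][0] = -5 + 0 = -5, A[1][2] + B[2][0] = 1 + 2 = 3) = -7 (attained at k = 0)
  C[1][1] = min over k of (A[1][0] + B[0][1] = -3 + 6 = 3, A[1][1] + B[1][1] = -5 + 1 = -4, A[1][2] + B[2][1] = 1 + 5 = 6) = -4 (attained at k = 1)
  C[1][2] = min over k of (A[1][0] + B[0][2] = -3 + 10 = 7, A[1][1] + B[1][2] = -5 + 10 = 5, A[1][2] + B[2][2] = 1 + 4 = 5) = 5 (attained at k = 1)
  C[2][0] = min over k of (A[2][0] + B[0][0] = 9 + -4 = 5, A[2][1] + B[1][0] = 5 + 0 = 5, A[2][2] + B[2][0] = 10 + 2 = 12) = 5 (attained at k = 0)
  C[2][1] = min over k of (A[2][0] + B[0][1] = 9 + 6 = 15, A[2][1] + B[1][1] = 5 + 1 = 6, A[2][2] + B[2][1] = 10 + 5 = 15) = 6 (attained at k = 1)
  C[2][2] = min over k of (A[2][0] + B[0][2] = 9 + 10 = 19, A[2][1] + B[1][2] = 5 + 10 = 15, A[2][2] + B[2][2] = 10 + 4 = 14) = 14 (attained at k = 2)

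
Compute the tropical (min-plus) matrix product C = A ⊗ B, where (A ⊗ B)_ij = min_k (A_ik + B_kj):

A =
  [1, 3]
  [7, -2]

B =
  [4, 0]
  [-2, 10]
A ⊗ B =
  [1, 1]
  [-4, 7]

Apply the min-plus product entry-by-entry:
  C[0][0] = min over k of (A[0][0] + B[0][0] = 1 + 4 = 5, A[0][1] + B[1][0] = 3 + -2 = 1) = 1 (attained at k = 1)
  C[0][1] = min over k of (A[0][0] + B[0][1] = 1 + 0 = 1, A[0][1] + B[1][1] = 3 + 10 = 13) = 1 (attained at k = 0)
  C[1][0] = min over k of (A[1][0] + B[0][0] = 7 + 4 = 11, A[1][1] + B[1][0] = -2 + -2 = -4) = -4 (attained at k = 1)
  C[1][1] = min over k of (A[1][0] + B[0][1] = 7 + 0 = 7, A[1][1] + B[1][1] = -2 + 10 = 8) = 7 (attained at k = 0)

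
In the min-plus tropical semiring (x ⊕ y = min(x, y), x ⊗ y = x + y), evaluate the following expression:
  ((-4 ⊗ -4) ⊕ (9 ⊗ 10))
((-4 ⊗ -4) ⊕ (9 ⊗ 10)) = -8

Expand innermost to outermost. Recall ⊕ takes the minimum of its arguments and ⊗ takes their sum. Working out the expression ((-4 ⊗ -4) ⊕ (9 ⊗ 10)) gives -8.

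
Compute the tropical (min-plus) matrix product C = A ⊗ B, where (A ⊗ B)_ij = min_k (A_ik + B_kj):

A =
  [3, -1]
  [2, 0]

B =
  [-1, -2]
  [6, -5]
A ⊗ B =
  [2, -6]
  [1, -5]

Apply the min-plus product entry-by-entry:
  C[0][0] = min over k of (A[0][0] + B[0][0] = 3 + -1 = 2, A[0][1] + B[1][0] = -1 + 6 = 5) = 2 (attained at k = 0)
  C[0][1] = min over k of (A[0][0] + B[0][1] = 3 + -2 = 1, A[0][1] + B[1][1] = -1 + -5 = -6) = -6 (attained at k = 1)
  C[1][0] = min over k of (A[1][0] + B[0][0] = 2 + -1 = 1, A[1][1] + B[1][0] = 0 + 6 = 6) = 1 (attained at k = 0)
  C[1][1] = min over k of (A[1][0] + B[0][1] = 2 + -2 = 0, A[1][1] + B[1][1] = 0 + -5 = -5) = -5 (attained at k = 1)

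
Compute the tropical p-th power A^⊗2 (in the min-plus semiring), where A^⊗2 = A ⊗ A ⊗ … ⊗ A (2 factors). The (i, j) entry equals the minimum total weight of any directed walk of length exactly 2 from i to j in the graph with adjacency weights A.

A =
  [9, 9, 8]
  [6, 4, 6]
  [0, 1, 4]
A^⊗2 =
  [8, 9, 12]
  [6, 7, 10]
  [4, 5, 7]

Each entry (A^⊗2)_ij equals the minimum over all length-2 walks i = v_0 → v_1 → … → v_2 = j of Σ_t A[v_t][v_{t+1}]. For example, for (i, j) = (0, 2) we minimise over 3 possible intermediate vertex sequences; the minimum is 12, attained along the walk 0 → 2 → 2.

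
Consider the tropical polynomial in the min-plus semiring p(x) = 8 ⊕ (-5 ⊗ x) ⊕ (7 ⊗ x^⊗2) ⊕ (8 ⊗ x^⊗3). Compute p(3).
p(3) = -2

A tropical monomial a ⊗ x^⊗i evaluates to a + i · x. Evaluating each term at x = 3:
  Term 0 contributes 8 + 0 · 3 = 8
  Term 1 contributes -5 + 1 · 3 = -2
  Term 2 contributes 7 + 2 · 3 = 13
  Term 3 contributes 8 + 3 · 3 = 17
p(3) = ⊕ of these = min[8, -2, 13, 17] = -2.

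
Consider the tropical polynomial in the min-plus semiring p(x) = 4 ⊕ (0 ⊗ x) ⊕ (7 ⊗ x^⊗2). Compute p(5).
p(5) = 4

A tropical monomial a ⊗ x^⊗i evaluates to a + i · x. Evaluating each term at x = 5:
  Term 0 contributes 4 + 0 · 5 = 4
  Term 1 contributes 0 + 1 · 5 = 5
  Term 2 contributes 7 + 2 · 5 = 17
p(5) = ⊕ of these = min[4, 5, 17] = 4.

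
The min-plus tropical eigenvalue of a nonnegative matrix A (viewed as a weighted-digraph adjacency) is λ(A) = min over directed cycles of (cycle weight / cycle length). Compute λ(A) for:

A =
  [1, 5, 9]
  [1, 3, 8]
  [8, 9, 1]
λ(A) = 1

Enumerate directed cycles and compute their means (weight / length). Sample:
  cycle 0 → 0: weight = 1, length = 1, mean = 1/1 ≈ 1.000
  cycle 1 → 1: weight = 3, length = 1, mean = 3/1 ≈ 3.000
  cycle 2 → 2: weight = 1, length = 1, mean = 1/1 ≈ 1.000
  cycle 0 → 1 → 0: weight = 6, length = 2, mean = 6/2 ≈ 3.000
  cycle 0 → 2 → 0: weight = 17, length = 2, mean = 17/2 ≈ 8.500
  cycle 1 → 0 → 1: weight = 6, length = 2, mean = 6/2 ≈ 3.000
Minimum mean = 1.000, attained e.g. along the cycle 0 → 0 with weight 1 and length 1. So λ(A) = 1/1 = 1.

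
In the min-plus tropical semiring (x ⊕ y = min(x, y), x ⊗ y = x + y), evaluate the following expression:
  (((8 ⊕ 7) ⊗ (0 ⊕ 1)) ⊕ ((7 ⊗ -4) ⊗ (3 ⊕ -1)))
(((8 ⊕ 7) ⊗ (0 ⊕ 1)) ⊕ ((7 ⊗ -4) ⊗ (3 ⊕ -1))) = 2

Expand innermost to outermost. Recall ⊕ takes the minimum of its arguments and ⊗ takes their sum. Working out the expression (((8 ⊕ 7) ⊗ (0 ⊕ 1)) ⊕ ((7 ⊗ -4) ⊗ (3 ⊕ -1))) gives 2.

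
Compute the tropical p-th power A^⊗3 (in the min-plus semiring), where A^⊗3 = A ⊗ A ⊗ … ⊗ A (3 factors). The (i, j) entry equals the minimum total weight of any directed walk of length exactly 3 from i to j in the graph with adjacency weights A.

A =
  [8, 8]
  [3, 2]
A^⊗3 =
  [13, 12]
  [7, 6]

Each entry (A^⊗3)_ij equals the minimum over all length-3 walks i = v_0 → v_1 → … → v_3 = j of Σ_t A[v_t][v_{t+1}]. For example, for (i, j) = (0, 1) we minimise over 4 possible intermediate vertex sequences; the minimum is 12, attained along the walk 0 → 1 → 1 → 1.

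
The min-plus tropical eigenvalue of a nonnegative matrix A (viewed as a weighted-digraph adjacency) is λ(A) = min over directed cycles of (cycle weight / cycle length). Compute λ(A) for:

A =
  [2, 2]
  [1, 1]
λ(A) = 1

Enumerate directed cycles and compute their means (weight / length). Sample:
  cycle 0 → 0: weight = 2, length = 1, mean = 2/1 ≈ 2.000
  cycle 1 → 1: weight = 1, length = 1, mean = 1/1 ≈ 1.000
  cycle 0 → 1 → 0: weight = 3, length = 2, mean = 3/2 ≈ 1.500
  cycle 1 → 0 → 1: weight = 3, length = 2, mean = 3/2 ≈ 1.500
Minimum mean = 1.000, attained e.g. along the cycle 1 → 1 with weight 1 and length 1. So λ(A) = 1/1 = 1.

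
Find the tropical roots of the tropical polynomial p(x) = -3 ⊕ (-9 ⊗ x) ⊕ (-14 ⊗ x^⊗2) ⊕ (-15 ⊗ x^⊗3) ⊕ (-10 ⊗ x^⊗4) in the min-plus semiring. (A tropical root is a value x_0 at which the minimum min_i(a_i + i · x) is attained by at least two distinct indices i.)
Roots: {-5, 1, 5, 6}

Each tropical root is a break point of the lower envelope of the lines y = a_i + i · x (there are 5 lines, with slopes 0, 1, ..., 4). Only the lines that attain the minimum somewhere contribute to roots; other lines are dominated. Here the surviving (envelope) indices are i = 4, i = 3, i = 2, i = 1, i = 0.
Intersections between consecutive envelope lines give the roots: for adjacent envelope indices i < j the intersection is x = (a_i − a_j) / (j − i). Reading off the sorted break points: {-5, 1, 5, 6}.
Verification: at each break x_0, at least two indices attain the minimum of min_i(a_i + i · x_0).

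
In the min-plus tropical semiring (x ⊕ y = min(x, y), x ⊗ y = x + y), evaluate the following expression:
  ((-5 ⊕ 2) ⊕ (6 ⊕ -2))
((-5 ⊕ 2) ⊕ (6 ⊕ -2)) = -5

Expand innermost to outermost. Recall ⊕ takes the minimum of its arguments and ⊗ takes their sum. Working out the expression ((-5 ⊕ 2) ⊕ (6 ⊕ -2)) gives -5.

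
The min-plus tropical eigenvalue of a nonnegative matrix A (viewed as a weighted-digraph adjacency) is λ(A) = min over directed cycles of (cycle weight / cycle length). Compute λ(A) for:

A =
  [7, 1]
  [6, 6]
λ(A) = 7/2

Enumerate directed cycles and compute their means (weight / length). Sample:
  cycle 0 → 0: weight = 7, length = 1, mean = 7/1 ≈ 7.000
  cycle 1 → 1: weight = 6, length = 1, mean = 6/1 ≈ 6.000
  cycle 0 → 1 → 0: weight = 7, length = 2, mean = 7/2 ≈ 3.500
  cycle 1 → 0 → 1: weight = 7, length = 2, mean = 7/2 ≈ 3.500
Minimum mean = 3.500, attained e.g. along the cycle 0 → 1 → 0 with weight 7 and length 2. So λ(A) = 7/2 = 7/2.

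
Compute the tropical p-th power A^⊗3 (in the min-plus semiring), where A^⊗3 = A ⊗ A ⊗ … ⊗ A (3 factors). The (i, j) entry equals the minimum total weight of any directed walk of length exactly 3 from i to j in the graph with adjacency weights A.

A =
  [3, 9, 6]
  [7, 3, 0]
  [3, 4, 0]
A^⊗3 =
  [9, 10, 6]
  [3, 4, 0]
  [3, 4, 0]

Each entry (A^⊗3)_ij equals the minimum over all length-3 walks i = v_0 → v_1 → … → v_3 = j of Σ_t A[v_t][v_{t+1}]. For example, for (i, j) = (0, 2) we minimise over 9 possible intermediate vertex sequences; the minimum is 6, attained along the walk 0 → 2 → 2 → 2.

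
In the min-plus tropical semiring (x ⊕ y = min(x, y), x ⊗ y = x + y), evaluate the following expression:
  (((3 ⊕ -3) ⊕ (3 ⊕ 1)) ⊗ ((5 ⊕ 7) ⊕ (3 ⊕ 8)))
(((3 ⊕ -3) ⊕ (3 ⊕ 1)) ⊗ ((5 ⊕ 7) ⊕ (3 ⊕ 8))) = 0

Expand innermost to outermost. Recall ⊕ takes the minimum of its arguments and ⊗ takes their sum. Working out the expression (((3 ⊕ -3) ⊕ (3 ⊕ 1)) ⊗ ((5 ⊕ 7) ⊕ (3 ⊕ 8))) gives 0.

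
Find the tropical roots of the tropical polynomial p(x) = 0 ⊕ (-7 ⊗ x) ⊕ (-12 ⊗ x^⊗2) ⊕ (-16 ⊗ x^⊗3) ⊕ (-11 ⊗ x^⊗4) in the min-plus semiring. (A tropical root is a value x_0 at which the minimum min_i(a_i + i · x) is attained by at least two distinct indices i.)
Roots: {-5, 4, 5, 7}

Each tropical root is a break point of the lower envelope of the lines y = a_i + i · x (there are 5 lines, with slopes 0, 1, ..., 4). Only the lines that attain the minimum somewhere contribute to roots; other lines are dominated. Here the surviving (envelope) indices are i = 4, i = 3, i = 2, i = 1, i = 0.
Intersections between consecutive envelope lines give the roots: for adjacent envelope indices i < j the intersection is x = (a_i − a_j) / (j − i). Reading off the sorted break points: {-5, 4, 5, 7}.
Verification: at each break x_0, at least two indices attain the minimum of min_i(a_i + i · x_0).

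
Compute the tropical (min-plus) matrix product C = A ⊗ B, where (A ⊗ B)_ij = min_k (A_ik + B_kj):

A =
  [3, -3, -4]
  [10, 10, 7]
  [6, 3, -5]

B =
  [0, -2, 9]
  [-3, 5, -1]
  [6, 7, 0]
A ⊗ B =
  [-6, 1, -4]
  [7, 8, 7]
  [0, 2, -5]

Apply the min-plus product entry-by-entry:
  C[0][0] = min over k of (A[0][0] + B[0][0] = 3 + 0 = 3, A[0][1] + B[1][0] = -3 + -3 = -6, A[0][2] + B[2][0] = -4 + 6 = 2) = -6 (attained at k = 1)
  C[0][1] = min over k of (A[0][0] + B[0][1] = 3 + -2 = 1, A[0][1] + B[1][1] = -3 + 5 = 2, A[0][2] + B[2][1] = -4 + 7 = 3) = 1 (attained at k = 0)
  C[0][2] = min over k of (A[0][0] + B[0][2] = 3 + 9 = 12, A[0][1] + B[1][2] = -3 + -1 = -4, A[0][2] + B[2][2] = -4 + 0 = -4) = -4 (attained at k = 1)
  C[1][0] = min over k of (A[1][0] + B[0][0] = 10 + 0 = 10, A[1][1] + B[1][0] = 10 + -3 = 7, A[1][2] + B[2][0] = 7 + 6 = 13) = 7 (attained at k = 1)
  C[1][1] = min over k of (A[1][0] + B[0][1] = 10 + -2 = 8, A[1][1] + B[1][1] = 10 + 5 = 15, A[1][2] + B[2][1] = 7 + 7 = 14) = 8 (attained at k = 0)
  C[1][2] = min over k of (A[1][0] + B[0][2] = 10 + 9 = 19, A[1][1] + B[1][2] = 10 + -1 = 9, A[1][2] + B[2][2] = 7 + 0 = 7) = 7 (attained at k = 2)
  C[2][0] = min over k of (A[2][0] + B[0][0] = 6 + 0 = 6, A[2][1] + B[1][0] = 3 + -3 = 0, A[2][2] + B[2][0] = -5 + 6 = 1) = 0 (attained at k = 1)
  C[2][1] = min over k of (A[2][0] + B[0][1] = 6 + -2 = 4, A[2][1] + B[1][1] = 3 + 5 = 8, A[2][2] + B[2][1] = -5 + 7 = 2) = 2 (attained at k = 2)
  C[2][2] = min over k of (A[2][0] + B[0][2] = 6 + 9 = 15, A[2][1] + B[1][2] = 3 + -1 = 2, A[2][2] + B[2][2] = -5 + 0 = -5) = -5 (attained at k = 2)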